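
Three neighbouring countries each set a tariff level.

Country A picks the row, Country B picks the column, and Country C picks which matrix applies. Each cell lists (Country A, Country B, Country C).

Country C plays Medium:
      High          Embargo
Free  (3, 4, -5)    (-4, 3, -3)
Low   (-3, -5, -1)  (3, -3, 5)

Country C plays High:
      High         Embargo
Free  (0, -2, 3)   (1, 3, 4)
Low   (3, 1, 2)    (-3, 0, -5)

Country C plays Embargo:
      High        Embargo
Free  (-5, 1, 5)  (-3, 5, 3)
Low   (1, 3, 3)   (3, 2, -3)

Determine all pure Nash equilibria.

(Free, High, Medium): Country C can switch to High (-5 → 3). Not NE.
(Free, High, High): Country A can switch to Low (0 → 3). Not NE.
(Free, High, Embargo): Country A can switch to Low (-5 → 1). Not NE.
(Free, Embargo, Medium): Country A can switch to Low (-4 → 3). Not NE.
(Free, Embargo, High): Country A gets 1, best alternative -3; Country B gets 3, best alternative -2; Country C gets 4, best alternative 3. No profitable deviation — NE.
(Free, Embargo, Embargo): Country A can switch to Low (-3 → 3). Not NE.
(Low, High, Medium): Country A can switch to Free (-3 → 3). Not NE.
(Low, High, High): Country C can switch to Embargo (2 → 3). Not NE.
(Low, High, Embargo): Country A gets 1, best alternative -5; Country B gets 3, best alternative 2; Country C gets 3, best alternative 2. No profitable deviation — NE.
(Low, Embargo, Medium): Country A gets 3, best alternative -4; Country B gets -3, best alternative -5; Country C gets 5, best alternative -3. No profitable deviation — NE.
(Low, Embargo, High): Country A can switch to Free (-3 → 1). Not NE.
(The remaining 1 profile has a profitable deviation by the same check.)

(Free, Embargo, High); (Low, High, Embargo); (Low, Embargo, Medium)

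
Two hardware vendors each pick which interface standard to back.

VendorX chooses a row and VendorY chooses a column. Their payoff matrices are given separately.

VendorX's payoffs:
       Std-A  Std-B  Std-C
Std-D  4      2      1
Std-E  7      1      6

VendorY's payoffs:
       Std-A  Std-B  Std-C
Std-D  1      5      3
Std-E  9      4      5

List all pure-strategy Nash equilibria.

For each player, find the best response to each opponent profile; mutual best responses are the pure NE.
VendorX against Std-A: payoffs 4, 7 → best response Std-E.
VendorX against Std-B: payoffs 2, 1 → best response Std-D.
VendorX against Std-C: payoffs 1, 6 → best response Std-E.
VendorY against Std-D: payoffs 1, 5, 3 → best response Std-B.
VendorY against Std-E: payoffs 9, 4, 5 → best response Std-A.
Mutual best responses: (Std-D, Std-B); (Std-E, Std-A).

Pure-strategy Nash equilibria: (Std-D, Std-B), (Std-E, Std-A)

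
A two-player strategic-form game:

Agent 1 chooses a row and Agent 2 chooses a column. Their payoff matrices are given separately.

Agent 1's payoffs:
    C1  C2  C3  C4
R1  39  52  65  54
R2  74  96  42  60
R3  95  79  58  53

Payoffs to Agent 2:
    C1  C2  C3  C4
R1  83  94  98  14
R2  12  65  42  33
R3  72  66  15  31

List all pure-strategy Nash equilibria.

Agent 1 against C1: payoffs 39, 74, 95 → best response R3.
Agent 1 against C2: payoffs 52, 96, 79 → best response R2.
Agent 1 against C3: payoffs 65, 42, 58 → best response R1.
Agent 1 against C4: payoffs 54, 60, 53 → best response R2.
Agent 2 against R1: payoffs 83, 94, 98, 14 → best response C3.
Agent 2 against R2: payoffs 12, 65, 42, 33 → best response C2.
Agent 2 against R3: payoffs 72, 66, 15, 31 → best response C1.
Mutual best responses: (R1, C3); (R2, C2); (R3, C1).

The pure Nash equilibria are (R1, C3); (R2, C2); (R3, C1).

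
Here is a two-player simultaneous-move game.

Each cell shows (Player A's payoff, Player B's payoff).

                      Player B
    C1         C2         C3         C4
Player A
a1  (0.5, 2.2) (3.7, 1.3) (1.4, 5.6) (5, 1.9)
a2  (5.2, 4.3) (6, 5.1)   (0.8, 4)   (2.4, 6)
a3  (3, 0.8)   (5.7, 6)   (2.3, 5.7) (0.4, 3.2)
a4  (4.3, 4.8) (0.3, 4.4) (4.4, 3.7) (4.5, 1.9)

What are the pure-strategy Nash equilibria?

Player A against C1: payoffs 0.5, 5.2, 3, 4.3 → best response a2.
Player A against C2: payoffs 3.7, 6, 5.7, 0.3 → best response a2.
Player A against C3: payoffs 1.4, 0.8, 2.3, 4.4 → best response a4.
Player A against C4: payoffs 5, 2.4, 0.4, 4.5 → best response a1.
Player B against a1: payoffs 2.2, 1.3, 5.6, 1.9 → best response C3.
Player B against a2: payoffs 4.3, 5.1, 4, 6 → best response C4.
Player B against a3: payoffs 0.8, 6, 5.7, 3.2 → best response C2.
Player B against a4: payoffs 4.8, 4.4, 3.7, 1.9 → best response C1.
No profile is a mutual best response for all players.

There is no pure-strategy Nash equilibrium.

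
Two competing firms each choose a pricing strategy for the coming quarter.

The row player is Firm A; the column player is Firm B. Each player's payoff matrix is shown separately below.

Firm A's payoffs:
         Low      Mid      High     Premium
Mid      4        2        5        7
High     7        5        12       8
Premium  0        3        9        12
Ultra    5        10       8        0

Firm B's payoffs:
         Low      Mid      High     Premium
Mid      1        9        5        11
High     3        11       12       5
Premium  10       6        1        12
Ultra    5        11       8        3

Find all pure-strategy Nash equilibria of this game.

For each strategy profile, look for a profitable unilateral deviation.
(Mid, Low): Firm A can switch to High (4 → 7). Not NE.
(Mid, Mid): Firm A can switch to High (2 → 5). Not NE.
(Mid, High): Firm A can switch to High (5 → 12). Not NE.
(Mid, Premium): Firm A can switch to High (7 → 8). Not NE.
(High, Low): Firm B can switch to Mid (3 → 11). Not NE.
(High, Mid): Firm A can switch to Ultra (5 → 10). Not NE.
(High, High): Firm A gets 12, best alternative 9; Firm B gets 12, best alternative 11. No profitable deviation — NE.
(Premium, Premium): Firm A gets 12, best alternative 8; Firm B gets 12, best alternative 10. No profitable deviation — NE.
(Ultra, Mid): Firm A gets 10, best alternative 5; Firm B gets 11, best alternative 8. No profitable deviation — NE.
(The remaining 7 profiles each have a profitable deviation by the same check.)

Pure-strategy Nash equilibria: (High, High); (Premium, Premium); (Ultra, Mid)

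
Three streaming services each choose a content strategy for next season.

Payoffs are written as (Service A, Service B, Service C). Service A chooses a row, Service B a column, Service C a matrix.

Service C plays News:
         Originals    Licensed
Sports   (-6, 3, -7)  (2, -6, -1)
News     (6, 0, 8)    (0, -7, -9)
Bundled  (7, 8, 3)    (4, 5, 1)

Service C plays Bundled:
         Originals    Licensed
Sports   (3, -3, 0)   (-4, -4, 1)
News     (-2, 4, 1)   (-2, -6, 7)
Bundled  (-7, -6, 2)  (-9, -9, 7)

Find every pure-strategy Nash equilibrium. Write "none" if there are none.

Check each profile: it is a Nash equilibrium iff no player can strictly gain by switching unilaterally.
(Sports, Originals, News): Service A can switch to News (-6 → 6). Not NE.
(Sports, Originals, Bundled): Service A gets 3, best alternative -2; Service B gets -3, best alternative -4; Service C gets 0, best alternative -7. No profitable deviation — NE.
(Sports, Licensed, News): Service A can switch to Bundled (2 → 4). Not NE.
(Sports, Licensed, Bundled): Service A can switch to News (-4 → -2). Not NE.
(News, Originals, News): Service A can switch to Bundled (6 → 7). Not NE.
(News, Originals, Bundled): Service A can switch to Sports (-2 → 3). Not NE.
(News, Licensed, News): Service A can switch to Sports (0 → 2). Not NE.
(News, Licensed, Bundled): Service B can switch to Originals (-6 → 4). Not NE.
(Bundled, Originals, News): Service A gets 7, best alternative 6; Service B gets 8, best alternative 5; Service C gets 3, best alternative 2. No profitable deviation — NE.
(Bundled, Originals, Bundled): Service A can switch to Sports (-7 → 3). Not NE.
(The remaining 2 profiles each have a profitable deviation by the same check.)

Pure-strategy Nash equilibria: (Sports, Originals, Bundled); (Bundled, Originals, News)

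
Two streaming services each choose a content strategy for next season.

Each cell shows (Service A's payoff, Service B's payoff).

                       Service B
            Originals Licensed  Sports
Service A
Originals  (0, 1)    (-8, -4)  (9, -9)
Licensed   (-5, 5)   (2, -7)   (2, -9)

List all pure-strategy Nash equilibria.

Pure NE: (Originals, Originals)

Service A against Originals: payoffs 0, -5 → best response Originals.
Service A against Licensed: payoffs -8, 2 → best response Licensed.
Service A against Sports: payoffs 9, 2 → best response Originals.
Service B against Originals: payoffs 1, -4, -9 → best response Originals.
Service B against Licensed: payoffs 5, -7, -9 → best response Originals.
Mutual best responses: (Originals, Originals).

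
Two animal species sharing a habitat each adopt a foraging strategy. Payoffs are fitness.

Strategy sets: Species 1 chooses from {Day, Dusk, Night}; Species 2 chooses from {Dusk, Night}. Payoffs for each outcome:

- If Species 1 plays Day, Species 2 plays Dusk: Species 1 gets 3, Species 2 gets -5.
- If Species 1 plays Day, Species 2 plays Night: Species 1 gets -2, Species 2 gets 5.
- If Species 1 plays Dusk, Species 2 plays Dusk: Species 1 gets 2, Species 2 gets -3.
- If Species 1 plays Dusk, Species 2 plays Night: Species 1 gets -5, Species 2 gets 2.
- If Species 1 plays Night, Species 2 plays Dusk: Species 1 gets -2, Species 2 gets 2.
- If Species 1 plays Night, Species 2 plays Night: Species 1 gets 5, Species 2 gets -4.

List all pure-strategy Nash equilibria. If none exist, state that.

No pure-strategy Nash equilibrium.

(Day, Dusk): Species 2 can switch to Night (-5 → 5). Not NE.
(Day, Night): Species 1 can switch to Night (-2 → 5). Not NE.
(Dusk, Dusk): Species 1 can switch to Day (2 → 3). Not NE.
(Dusk, Night): Species 1 can switch to Day (-5 → -2). Not NE.
(Night, Dusk): Species 1 can switch to Day (-2 → 3). Not NE.
(Night, Night): Species 2 can switch to Dusk (-4 → 2). Not NE.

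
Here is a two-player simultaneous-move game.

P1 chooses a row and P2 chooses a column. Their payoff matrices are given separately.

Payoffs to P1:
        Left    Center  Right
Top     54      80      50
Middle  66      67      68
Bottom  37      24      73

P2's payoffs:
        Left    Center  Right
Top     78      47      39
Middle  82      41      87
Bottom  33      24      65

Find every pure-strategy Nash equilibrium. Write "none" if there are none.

(Top, Left): P1 can switch to Middle (54 → 66). Not NE.
(Top, Center): P2 can switch to Left (47 → 78). Not NE.
(Top, Right): P1 can switch to Middle (50 → 68). Not NE.
(Middle, Left): P2 can switch to Right (82 → 87). Not NE.
(Middle, Center): P1 can switch to Top (67 → 80). Not NE.
(Middle, Right): P1 can switch to Bottom (68 → 73). Not NE.
(Bottom, Left): P1 can switch to Top (37 → 54). Not NE.
(Bottom, Center): P1 can switch to Top (24 → 80). Not NE.
(Bottom, Right): P1 gets 73, best alternative 68; P2 gets 65, best alternative 33. No profitable deviation — NE.

The unique pure-strategy Nash equilibrium is (Bottom, Right).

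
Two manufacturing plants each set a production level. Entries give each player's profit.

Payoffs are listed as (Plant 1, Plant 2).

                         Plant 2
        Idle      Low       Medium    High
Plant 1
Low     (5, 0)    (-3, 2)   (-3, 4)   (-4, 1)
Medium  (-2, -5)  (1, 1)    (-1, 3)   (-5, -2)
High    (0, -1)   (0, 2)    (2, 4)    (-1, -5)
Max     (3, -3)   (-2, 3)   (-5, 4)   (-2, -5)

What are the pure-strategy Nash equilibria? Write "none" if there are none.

The unique pure-strategy Nash equilibrium is (High, Medium).

(Low, Idle): Plant 2 can switch to Low (0 → 2). Not NE.
(Low, Low): Plant 1 can switch to Medium (-3 → 1). Not NE.
(Low, Medium): Plant 1 can switch to Medium (-3 → -1). Not NE.
(Low, High): Plant 1 can switch to High (-4 → -1). Not NE.
(Medium, Idle): Plant 1 can switch to Low (-2 → 5). Not NE.
(Medium, Low): Plant 2 can switch to Medium (1 → 3). Not NE.
(Medium, Medium): Plant 1 can switch to High (-1 → 2). Not NE.
(Medium, High): Plant 1 can switch to Low (-5 → -4). Not NE.
(High, Idle): Plant 1 can switch to Low (0 → 5). Not NE.
(High, Low): Plant 1 can switch to Medium (0 → 1). Not NE.
(High, Medium): Plant 1 gets 2, best alternative -1; Plant 2 gets 4, best alternative 2. No profitable deviation — NE.
(The remaining 5 profiles each have a profitable deviation by the same check.)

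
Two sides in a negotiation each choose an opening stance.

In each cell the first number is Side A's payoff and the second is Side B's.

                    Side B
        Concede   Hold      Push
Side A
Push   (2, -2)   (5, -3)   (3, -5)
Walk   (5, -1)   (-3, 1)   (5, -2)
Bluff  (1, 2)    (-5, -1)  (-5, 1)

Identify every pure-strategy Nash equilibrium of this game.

This game has no pure Nash equilibrium.

Side A against Concede: payoffs 2, 5, 1 → best response Walk.
Side A against Hold: payoffs 5, -3, -5 → best response Push.
Side A against Push: payoffs 3, 5, -5 → best response Walk.
Side B against Push: payoffs -2, -3, -5 → best response Concede.
Side B against Walk: payoffs -1, 1, -2 → best response Hold.
Side B against Bluff: payoffs 2, -1, 1 → best response Concede.
No profile is a mutual best response for all players.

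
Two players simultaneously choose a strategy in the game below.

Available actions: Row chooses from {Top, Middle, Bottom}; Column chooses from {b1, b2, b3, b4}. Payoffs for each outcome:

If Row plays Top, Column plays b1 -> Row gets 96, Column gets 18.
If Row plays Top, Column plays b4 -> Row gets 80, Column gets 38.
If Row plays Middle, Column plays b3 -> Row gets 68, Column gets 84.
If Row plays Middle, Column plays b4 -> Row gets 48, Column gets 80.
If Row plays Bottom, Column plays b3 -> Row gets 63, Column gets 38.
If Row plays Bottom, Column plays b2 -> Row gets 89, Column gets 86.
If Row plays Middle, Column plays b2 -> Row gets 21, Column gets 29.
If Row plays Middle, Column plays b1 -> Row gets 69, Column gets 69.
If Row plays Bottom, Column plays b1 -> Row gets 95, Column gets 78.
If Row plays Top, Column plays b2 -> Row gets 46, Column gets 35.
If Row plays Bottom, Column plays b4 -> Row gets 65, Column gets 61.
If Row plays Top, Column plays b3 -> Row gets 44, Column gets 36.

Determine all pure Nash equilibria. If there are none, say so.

(Top, b1): Column can switch to b2 (18 → 35). Not NE.
(Top, b2): Row can switch to Bottom (46 → 89). Not NE.
(Top, b3): Row can switch to Middle (44 → 68). Not NE.
(Top, b4): Row gets 80, best alternative 65; Column gets 38, best alternative 36. No profitable deviation — NE.
(Middle, b1): Row can switch to Top (69 → 96). Not NE.
(Middle, b2): Row can switch to Top (21 → 46). Not NE.
(Middle, b3): Row gets 68, best alternative 63; Column gets 84, best alternative 80. No profitable deviation — NE.
(Middle, b4): Row can switch to Top (48 → 80). Not NE.
(Bottom, b1): Row can switch to Top (95 → 96). Not NE.
(Bottom, b2): Row gets 89, best alternative 46; Column gets 86, best alternative 78. No profitable deviation — NE.
(Bottom, b3): Row can switch to Middle (63 → 68). Not NE.
(Bottom, b4): Row can switch to Top (65 → 80). Not NE.

(Top, b4) and (Middle, b3) and (Bottom, b2)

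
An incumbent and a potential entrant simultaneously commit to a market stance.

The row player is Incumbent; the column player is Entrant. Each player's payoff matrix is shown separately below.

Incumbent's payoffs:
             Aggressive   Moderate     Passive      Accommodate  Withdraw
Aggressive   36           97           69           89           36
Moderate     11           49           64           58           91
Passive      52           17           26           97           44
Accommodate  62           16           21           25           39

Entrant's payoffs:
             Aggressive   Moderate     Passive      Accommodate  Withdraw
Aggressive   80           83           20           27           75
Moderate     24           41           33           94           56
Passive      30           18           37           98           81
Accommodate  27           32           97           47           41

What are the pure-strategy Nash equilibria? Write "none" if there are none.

Pure-strategy Nash equilibria: (Aggressive, Moderate), (Passive, Accommodate)

Incumbent against Aggressive: payoffs 36, 11, 52, 62 → best response Accommodate.
Incumbent against Moderate: payoffs 97, 49, 17, 16 → best response Aggressive.
Incumbent against Passive: payoffs 69, 64, 26, 21 → best response Aggressive.
Incumbent against Accommodate: payoffs 89, 58, 97, 25 → best response Passive.
Incumbent against Withdraw: payoffs 36, 91, 44, 39 → best response Moderate.
Entrant against Aggressive: payoffs 80, 83, 20, 27, 75 → best response Moderate.
Entrant against Moderate: payoffs 24, 41, 33, 94, 56 → best response Accommodate.
Entrant against Passive: payoffs 30, 18, 37, 98, 81 → best response Accommodate.
Entrant against Accommodate: payoffs 27, 32, 97, 47, 41 → best response Passive.
Mutual best responses: (Aggressive, Moderate); (Passive, Accommodate).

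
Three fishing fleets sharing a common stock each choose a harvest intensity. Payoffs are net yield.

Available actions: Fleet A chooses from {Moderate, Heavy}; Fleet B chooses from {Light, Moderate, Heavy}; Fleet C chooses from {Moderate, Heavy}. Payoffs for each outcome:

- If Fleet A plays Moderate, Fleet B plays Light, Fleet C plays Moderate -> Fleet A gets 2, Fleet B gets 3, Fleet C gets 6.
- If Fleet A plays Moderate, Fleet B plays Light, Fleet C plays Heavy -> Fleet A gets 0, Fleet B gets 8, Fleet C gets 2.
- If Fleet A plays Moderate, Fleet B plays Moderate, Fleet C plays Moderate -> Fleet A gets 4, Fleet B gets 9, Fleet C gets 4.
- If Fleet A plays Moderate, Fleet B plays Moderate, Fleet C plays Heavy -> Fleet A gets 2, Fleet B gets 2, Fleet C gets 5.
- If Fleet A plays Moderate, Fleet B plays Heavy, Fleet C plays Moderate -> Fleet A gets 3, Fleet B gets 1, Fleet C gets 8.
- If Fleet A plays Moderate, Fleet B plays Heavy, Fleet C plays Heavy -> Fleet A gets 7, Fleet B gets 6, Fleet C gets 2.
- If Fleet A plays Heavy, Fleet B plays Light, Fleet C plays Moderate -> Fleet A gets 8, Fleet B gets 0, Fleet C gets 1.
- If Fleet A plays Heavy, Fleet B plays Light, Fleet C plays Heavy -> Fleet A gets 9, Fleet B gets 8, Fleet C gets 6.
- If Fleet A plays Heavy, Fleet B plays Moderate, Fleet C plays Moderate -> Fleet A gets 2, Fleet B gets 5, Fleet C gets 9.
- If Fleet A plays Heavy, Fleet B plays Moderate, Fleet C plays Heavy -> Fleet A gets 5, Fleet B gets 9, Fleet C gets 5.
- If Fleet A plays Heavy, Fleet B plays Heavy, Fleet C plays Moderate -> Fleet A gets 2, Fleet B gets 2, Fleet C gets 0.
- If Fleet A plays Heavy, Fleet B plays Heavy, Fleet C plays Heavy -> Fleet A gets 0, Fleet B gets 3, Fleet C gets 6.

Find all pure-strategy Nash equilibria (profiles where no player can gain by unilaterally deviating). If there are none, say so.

No pure-strategy Nash equilibrium.

Fleet A against (Light, Moderate): payoffs 2, 8 → best response Heavy.
Fleet A against (Light, Heavy): payoffs 0, 9 → best response Heavy.
Fleet A against (Moderate, Moderate): payoffs 4, 2 → best response Moderate.
Fleet A against (Moderate, Heavy): payoffs 2, 5 → best response Heavy.
Fleet A against (Heavy, Moderate): payoffs 3, 2 → best response Moderate.
Fleet A against (Heavy, Heavy): payoffs 7, 0 → best response Moderate.
Fleet B against (Moderate, Moderate): payoffs 3, 9, 1 → best response Moderate.
Fleet B against (Moderate, Heavy): payoffs 8, 2, 6 → best response Light.
Fleet B against (Heavy, Moderate): payoffs 0, 5, 2 → best response Moderate.
Fleet B against (Heavy, Heavy): payoffs 8, 9, 3 → best response Moderate.
Fleet C against (Moderate, Light): payoffs 6, 2 → best response Moderate.
Fleet C against (Moderate, Moderate): payoffs 4, 5 → best response Heavy.
Fleet C against (Moderate, Heavy): payoffs 8, 2 → best response Moderate.
Fleet C against (Heavy, Light): payoffs 1, 6 → best response Heavy.
Fleet C against (Heavy, Moderate): payoffs 9, 5 → best response Moderate.
Fleet C against (Heavy, Heavy): payoffs 0, 6 → best response Heavy.
No profile is a mutual best response for all players.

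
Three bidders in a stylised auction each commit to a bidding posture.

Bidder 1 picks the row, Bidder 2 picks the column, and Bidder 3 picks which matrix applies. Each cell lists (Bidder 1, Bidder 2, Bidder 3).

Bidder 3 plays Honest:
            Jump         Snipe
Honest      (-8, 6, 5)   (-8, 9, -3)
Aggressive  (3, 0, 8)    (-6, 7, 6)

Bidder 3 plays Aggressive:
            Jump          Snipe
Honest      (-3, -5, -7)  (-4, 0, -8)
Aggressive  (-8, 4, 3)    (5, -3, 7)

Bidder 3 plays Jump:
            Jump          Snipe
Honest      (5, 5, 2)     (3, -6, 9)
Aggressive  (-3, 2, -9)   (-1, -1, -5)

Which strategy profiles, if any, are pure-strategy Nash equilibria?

There is no pure-strategy Nash equilibrium.

Bidder 1 against (Jump, Honest): payoffs -8, 3 → best response Aggressive.
Bidder 1 against (Jump, Aggressive): payoffs -3, -8 → best response Honest.
Bidder 1 against (Jump, Jump): payoffs 5, -3 → best response Honest.
Bidder 1 against (Snipe, Honest): payoffs -8, -6 → best response Aggressive.
Bidder 1 against (Snipe, Aggressive): payoffs -4, 5 → best response Aggressive.
Bidder 1 against (Snipe, Jump): payoffs 3, -1 → best response Honest.
Bidder 2 against (Honest, Honest): payoffs 6, 9 → best response Snipe.
Bidder 2 against (Honest, Aggressive): payoffs -5, 0 → best response Snipe.
Bidder 2 against (Honest, Jump): payoffs 5, -6 → best response Jump.
Bidder 2 against (Aggressive, Honest): payoffs 0, 7 → best response Snipe.
Bidder 2 against (Aggressive, Aggressive): payoffs 4, -3 → best response Jump.
Bidder 2 against (Aggressive, Jump): payoffs 2, -1 → best response Jump.
Bidder 3 against (Honest, Jump): payoffs 5, -7, 2 → best response Honest.
Bidder 3 against (Honest, Snipe): payoffs -3, -8, 9 → best response Jump.
Bidder 3 against (Aggressive, Jump): payoffs 8, 3, -9 → best response Honest.
Bidder 3 against (Aggressive, Snipe): payoffs 6, 7, -5 → best response Aggressive.
No profile is a mutual best response for all players.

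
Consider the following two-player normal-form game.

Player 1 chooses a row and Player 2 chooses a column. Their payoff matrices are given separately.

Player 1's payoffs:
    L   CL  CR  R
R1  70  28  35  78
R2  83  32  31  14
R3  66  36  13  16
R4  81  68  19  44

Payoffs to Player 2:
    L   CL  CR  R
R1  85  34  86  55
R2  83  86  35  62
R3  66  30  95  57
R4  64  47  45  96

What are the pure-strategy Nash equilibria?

Pure NE: (R1, CR)

Player 1 against L: payoffs 70, 83, 66, 81 → best response R2.
Player 1 against CL: payoffs 28, 32, 36, 68 → best response R4.
Player 1 against CR: payoffs 35, 31, 13, 19 → best response R1.
Player 1 against R: payoffs 78, 14, 16, 44 → best response R1.
Player 2 against R1: payoffs 85, 34, 86, 55 → best response CR.
Player 2 against R2: payoffs 83, 86, 35, 62 → best response CL.
Player 2 against R3: payoffs 66, 30, 95, 57 → best response CR.
Player 2 against R4: payoffs 64, 47, 45, 96 → best response R.
Mutual best responses: (R1, CR).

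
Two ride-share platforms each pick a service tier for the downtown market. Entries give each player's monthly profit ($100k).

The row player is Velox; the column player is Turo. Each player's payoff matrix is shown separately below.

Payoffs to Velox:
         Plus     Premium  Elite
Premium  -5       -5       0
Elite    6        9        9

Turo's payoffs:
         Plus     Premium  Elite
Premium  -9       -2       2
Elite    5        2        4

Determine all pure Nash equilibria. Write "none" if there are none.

The unique pure-strategy Nash equilibrium is (Elite, Plus).

For each player, find the best response to each opponent profile; mutual best responses are the pure NE.
Velox against Plus: payoffs -5, 6 → best response Elite.
Velox against Premium: payoffs -5, 9 → best response Elite.
Velox against Elite: payoffs 0, 9 → best response Elite.
Turo against Premium: payoffs -9, -2, 2 → best response Elite.
Turo against Elite: payoffs 5, 2, 4 → best response Plus.
Mutual best responses: (Elite, Plus).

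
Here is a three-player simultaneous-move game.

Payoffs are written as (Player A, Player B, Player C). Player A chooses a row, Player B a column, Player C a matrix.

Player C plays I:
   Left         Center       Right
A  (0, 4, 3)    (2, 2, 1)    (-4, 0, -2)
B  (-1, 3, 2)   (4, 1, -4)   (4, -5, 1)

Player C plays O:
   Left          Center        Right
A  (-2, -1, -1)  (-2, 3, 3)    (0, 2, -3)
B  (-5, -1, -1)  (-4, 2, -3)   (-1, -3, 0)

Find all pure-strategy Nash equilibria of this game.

Player A against (Left, I): payoffs 0, -1 → best response A.
Player A against (Left, O): payoffs -2, -5 → best response A.
Player A against (Center, I): payoffs 2, 4 → best response B.
Player A against (Center, O): payoffs -2, -4 → best response A.
Player A against (Right, I): payoffs -4, 4 → best response B.
Player A against (Right, O): payoffs 0, -1 → best response A.
Player B against (A, I): payoffs 4, 2, 0 → best response Left.
Player B against (A, O): payoffs -1, 3, 2 → best response Center.
Player B against (B, I): payoffs 3, 1, -5 → best response Left.
Player B against (B, O): payoffs -1, 2, -3 → best response Center.
Player C against (A, Left): payoffs 3, -1 → best response I.
Player C against (A, Center): payoffs 1, 3 → best response O.
Player C against (A, Right): payoffs -2, -3 → best response I.
Player C against (B, Left): payoffs 2, -1 → best response I.
Player C against (B, Center): payoffs -4, -3 → best response O.
Player C against (B, Right): payoffs 1, 0 → best response I.
Mutual best responses: (A, Left, I); (A, Center, O).

The pure Nash equilibria are (A, Left, I) and (A, Center, O).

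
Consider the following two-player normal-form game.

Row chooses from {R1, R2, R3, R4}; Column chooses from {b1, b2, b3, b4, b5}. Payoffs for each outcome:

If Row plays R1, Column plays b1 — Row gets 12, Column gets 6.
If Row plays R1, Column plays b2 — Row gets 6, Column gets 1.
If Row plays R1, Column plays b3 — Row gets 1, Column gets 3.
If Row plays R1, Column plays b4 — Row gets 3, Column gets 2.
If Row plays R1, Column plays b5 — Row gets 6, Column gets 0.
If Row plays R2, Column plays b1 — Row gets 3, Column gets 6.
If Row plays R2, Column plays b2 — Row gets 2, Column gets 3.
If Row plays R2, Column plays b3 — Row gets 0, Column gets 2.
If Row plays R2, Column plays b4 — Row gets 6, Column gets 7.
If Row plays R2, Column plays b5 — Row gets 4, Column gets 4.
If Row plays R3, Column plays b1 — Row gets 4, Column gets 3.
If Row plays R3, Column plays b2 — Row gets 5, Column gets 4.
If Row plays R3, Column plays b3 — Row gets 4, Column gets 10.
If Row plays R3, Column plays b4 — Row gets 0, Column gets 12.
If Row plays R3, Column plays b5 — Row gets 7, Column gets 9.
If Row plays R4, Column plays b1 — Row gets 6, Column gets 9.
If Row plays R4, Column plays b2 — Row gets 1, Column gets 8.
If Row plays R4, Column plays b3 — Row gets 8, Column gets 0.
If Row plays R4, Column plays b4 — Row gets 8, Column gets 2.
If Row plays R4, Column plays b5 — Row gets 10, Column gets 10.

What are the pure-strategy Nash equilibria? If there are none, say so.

(R1, b1), (R4, b5)

Row against b1: payoffs 12, 3, 4, 6 → best response R1.
Row against b2: payoffs 6, 2, 5, 1 → best response R1.
Row against b3: payoffs 1, 0, 4, 8 → best response R4.
Row against b4: payoffs 3, 6, 0, 8 → best response R4.
Row against b5: payoffs 6, 4, 7, 10 → best response R4.
Column against R1: payoffs 6, 1, 3, 2, 0 → best response b1.
Column against R2: payoffs 6, 3, 2, 7, 4 → best response b4.
Column against R3: payoffs 3, 4, 10, 12, 9 → best response b4.
Column against R4: payoffs 9, 8, 0, 2, 10 → best response b5.
Mutual best responses: (R1, b1); (R4, b5).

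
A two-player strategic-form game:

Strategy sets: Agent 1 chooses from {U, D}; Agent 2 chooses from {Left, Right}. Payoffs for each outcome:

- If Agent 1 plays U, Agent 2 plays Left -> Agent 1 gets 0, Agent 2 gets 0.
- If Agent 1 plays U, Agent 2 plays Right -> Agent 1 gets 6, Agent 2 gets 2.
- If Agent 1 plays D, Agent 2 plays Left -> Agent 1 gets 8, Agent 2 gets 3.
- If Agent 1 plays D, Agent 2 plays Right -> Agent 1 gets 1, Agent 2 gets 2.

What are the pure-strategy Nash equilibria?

Pure-strategy Nash equilibria: (U, Right) and (D, Left)

For each player, find the best response to each opponent profile; mutual best responses are the pure NE.
Agent 1 against Left: payoffs 0, 8 → best response D.
Agent 1 against Right: payoffs 6, 1 → best response U.
Agent 2 against U: payoffs 0, 2 → best response Right.
Agent 2 against D: payoffs 3, 2 → best response Left.
Mutual best responses: (U, Right); (D, Left).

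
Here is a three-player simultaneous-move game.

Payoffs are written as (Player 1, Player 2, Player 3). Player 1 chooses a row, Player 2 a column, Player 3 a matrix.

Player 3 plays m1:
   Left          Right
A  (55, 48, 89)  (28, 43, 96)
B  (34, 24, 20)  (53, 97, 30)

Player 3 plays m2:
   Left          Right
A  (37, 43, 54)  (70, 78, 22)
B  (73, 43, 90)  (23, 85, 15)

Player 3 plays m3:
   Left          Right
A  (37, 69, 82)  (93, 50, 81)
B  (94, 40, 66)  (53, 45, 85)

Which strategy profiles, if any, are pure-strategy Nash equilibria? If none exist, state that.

(A, Left, m1): Player 1 gets 55, best alternative 34; Player 2 gets 48, best alternative 43; Player 3 gets 89, best alternative 82. No profitable deviation — NE.
(A, Left, m2): Player 1 can switch to B (37 → 73). Not NE.
(A, Left, m3): Player 1 can switch to B (37 → 94). Not NE.
(A, Right, m1): Player 1 can switch to B (28 → 53). Not NE.
(A, Right, m2): Player 3 can switch to m1 (22 → 96). Not NE.
(A, Right, m3): Player 2 can switch to Left (50 → 69). Not NE.
(B, Left, m1): Player 1 can switch to A (34 → 55). Not NE.
(B, Left, m2): Player 2 can switch to Right (43 → 85). Not NE.
(B, Left, m3): Player 2 can switch to Right (40 → 45). Not NE.
(The remaining 3 profiles each have a profitable deviation by the same check.)

(A, Left, m1)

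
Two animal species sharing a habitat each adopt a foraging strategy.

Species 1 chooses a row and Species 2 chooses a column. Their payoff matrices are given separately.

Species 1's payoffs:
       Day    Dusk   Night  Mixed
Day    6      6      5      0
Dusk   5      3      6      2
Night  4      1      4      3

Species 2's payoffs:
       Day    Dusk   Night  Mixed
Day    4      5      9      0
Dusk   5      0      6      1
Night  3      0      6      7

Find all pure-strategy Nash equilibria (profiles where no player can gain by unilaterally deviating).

Species 1 against Day: payoffs 6, 5, 4 → best response Day.
Species 1 against Dusk: payoffs 6, 3, 1 → best response Day.
Species 1 against Night: payoffs 5, 6, 4 → best response Dusk.
Species 1 against Mixed: payoffs 0, 2, 3 → best response Night.
Species 2 against Day: payoffs 4, 5, 9, 0 → best response Night.
Species 2 against Dusk: payoffs 5, 0, 6, 1 → best response Night.
Species 2 against Night: payoffs 3, 0, 6, 7 → best response Mixed.
Mutual best responses: (Dusk, Night); (Night, Mixed).

(Dusk, Night); (Night, Mixed)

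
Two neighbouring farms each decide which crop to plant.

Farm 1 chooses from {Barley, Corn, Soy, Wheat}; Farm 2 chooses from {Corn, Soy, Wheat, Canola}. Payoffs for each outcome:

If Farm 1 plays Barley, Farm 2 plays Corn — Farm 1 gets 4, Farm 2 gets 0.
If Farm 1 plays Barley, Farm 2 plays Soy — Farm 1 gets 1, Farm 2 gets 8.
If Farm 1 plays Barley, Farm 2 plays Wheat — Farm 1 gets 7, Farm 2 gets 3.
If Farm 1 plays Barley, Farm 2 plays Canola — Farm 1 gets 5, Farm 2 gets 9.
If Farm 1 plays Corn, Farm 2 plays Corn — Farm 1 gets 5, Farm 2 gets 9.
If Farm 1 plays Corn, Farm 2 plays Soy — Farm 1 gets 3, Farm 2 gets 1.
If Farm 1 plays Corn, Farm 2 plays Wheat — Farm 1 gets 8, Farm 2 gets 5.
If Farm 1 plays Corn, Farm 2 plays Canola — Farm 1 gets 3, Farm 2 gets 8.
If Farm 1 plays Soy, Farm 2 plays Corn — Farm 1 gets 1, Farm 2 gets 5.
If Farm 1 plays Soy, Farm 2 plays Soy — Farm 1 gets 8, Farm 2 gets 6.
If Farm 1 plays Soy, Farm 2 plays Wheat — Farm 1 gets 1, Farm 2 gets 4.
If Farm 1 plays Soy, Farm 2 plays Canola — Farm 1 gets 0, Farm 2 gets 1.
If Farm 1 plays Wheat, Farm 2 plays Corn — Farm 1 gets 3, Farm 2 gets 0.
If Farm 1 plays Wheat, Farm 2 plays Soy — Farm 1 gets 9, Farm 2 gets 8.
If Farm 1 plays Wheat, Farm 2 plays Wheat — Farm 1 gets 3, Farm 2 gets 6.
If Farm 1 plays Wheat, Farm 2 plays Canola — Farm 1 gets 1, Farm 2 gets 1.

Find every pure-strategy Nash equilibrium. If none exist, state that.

Mark each player's best response to every combination of opponents' strategies; a profile where every player is best-responding is a pure Nash equilibrium.
Farm 1 against Corn: payoffs 4, 5, 1, 3 → best response Corn.
Farm 1 against Soy: payoffs 1, 3, 8, 9 → best response Wheat.
Farm 1 against Wheat: payoffs 7, 8, 1, 3 → best response Corn.
Farm 1 against Canola: payoffs 5, 3, 0, 1 → best response Barley.
Farm 2 against Barley: payoffs 0, 8, 3, 9 → best response Canola.
Farm 2 against Corn: payoffs 9, 1, 5, 8 → best response Corn.
Farm 2 against Soy: payoffs 5, 6, 4, 1 → best response Soy.
Farm 2 against Wheat: payoffs 0, 8, 6, 1 → best response Soy.
Mutual best responses: (Barley, Canola); (Corn, Corn); (Wheat, Soy).

The pure Nash equilibria are (Barley, Canola); (Corn, Corn); (Wheat, Soy).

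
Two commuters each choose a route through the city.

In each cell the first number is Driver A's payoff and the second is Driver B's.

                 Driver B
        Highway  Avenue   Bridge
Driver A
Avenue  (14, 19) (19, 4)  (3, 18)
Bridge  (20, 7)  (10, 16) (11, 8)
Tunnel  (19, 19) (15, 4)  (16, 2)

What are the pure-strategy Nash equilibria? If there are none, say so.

none

(Avenue, Highway): Driver A can switch to Bridge (14 → 20). Not NE.
(Avenue, Avenue): Driver B can switch to Highway (4 → 19). Not NE.
(Avenue, Bridge): Driver A can switch to Bridge (3 → 11). Not NE.
(Bridge, Highway): Driver B can switch to Avenue (7 → 16). Not NE.
(Bridge, Avenue): Driver A can switch to Avenue (10 → 19). Not NE.
(Bridge, Bridge): Driver A can switch to Tunnel (11 → 16). Not NE.
(Tunnel, Highway): Driver A can switch to Bridge (19 → 20). Not NE.
(Tunnel, Avenue): Driver A can switch to Avenue (15 → 19). Not NE.
(The remaining 1 profile has a profitable deviation by the same check.)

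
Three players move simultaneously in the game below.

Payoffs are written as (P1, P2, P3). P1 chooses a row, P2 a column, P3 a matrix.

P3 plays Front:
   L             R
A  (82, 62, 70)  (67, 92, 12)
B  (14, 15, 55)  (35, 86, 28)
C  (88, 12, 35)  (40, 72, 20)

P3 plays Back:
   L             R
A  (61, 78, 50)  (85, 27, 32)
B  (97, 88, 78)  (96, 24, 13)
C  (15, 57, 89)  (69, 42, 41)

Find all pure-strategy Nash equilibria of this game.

Mark each player's best response to every combination of opponents' strategies; a profile where every player is best-responding is a pure Nash equilibrium.
P1 against (L, Front): payoffs 82, 14, 88 → best response C.
P1 against (L, Back): payoffs 61, 97, 15 → best response B.
P1 against (R, Front): payoffs 67, 35, 40 → best response A.
P1 against (R, Back): payoffs 85, 96, 69 → best response B.
P2 against (A, Front): payoffs 62, 92 → best response R.
P2 against (A, Back): payoffs 78, 27 → best response L.
P2 against (B, Front): payoffs 15, 86 → best response R.
P2 against (B, Back): payoffs 88, 24 → best response L.
P2 against (C, Front): payoffs 12, 72 → best response R.
P2 against (C, Back): payoffs 57, 42 → best response L.
P3 against (A, L): payoffs 70, 50 → best response Front.
P3 against (A, R): payoffs 12, 32 → best response Back.
P3 against (B, L): payoffs 55, 78 → best response Back.
P3 against (B, R): payoffs 28, 13 → best response Front.
P3 against (C, L): payoffs 35, 89 → best response Back.
P3 against (C, R): payoffs 20, 41 → best response Back.
Mutual best responses: (B, L, Back).

Pure NE: (B, L, Back)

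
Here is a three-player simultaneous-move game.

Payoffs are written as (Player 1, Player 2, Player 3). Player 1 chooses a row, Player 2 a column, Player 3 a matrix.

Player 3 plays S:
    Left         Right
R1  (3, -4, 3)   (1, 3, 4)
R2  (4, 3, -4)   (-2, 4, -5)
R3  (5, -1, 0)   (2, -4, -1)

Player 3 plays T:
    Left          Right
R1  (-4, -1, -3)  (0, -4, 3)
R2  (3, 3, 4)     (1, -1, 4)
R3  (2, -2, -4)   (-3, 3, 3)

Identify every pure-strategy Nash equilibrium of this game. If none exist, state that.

Player 1 against (Left, S): payoffs 3, 4, 5 → best response R3.
Player 1 against (Left, T): payoffs -4, 3, 2 → best response R2.
Player 1 against (Right, S): payoffs 1, -2, 2 → best response R3.
Player 1 against (Right, T): payoffs 0, 1, -3 → best response R2.
Player 2 against (R1, S): payoffs -4, 3 → best response Right.
Player 2 against (R1, T): payoffs -1, -4 → best response Left.
Player 2 against (R2, S): payoffs 3, 4 → best response Right.
Player 2 against (R2, T): payoffs 3, -1 → best response Left.
Player 2 against (R3, S): payoffs -1, -4 → best response Left.
Player 2 against (R3, T): payoffs -2, 3 → best response Right.
Player 3 against (R1, Left): payoffs 3, -3 → best response S.
Player 3 against (R1, Right): payoffs 4, 3 → best response S.
Player 3 against (R2, Left): payoffs -4, 4 → best response T.
Player 3 against (R2, Right): payoffs -5, 4 → best response T.
Player 3 against (R3, Left): payoffs 0, -4 → best response S.
Player 3 against (R3, Right): payoffs -1, 3 → best response T.
Mutual best responses: (R2, Left, T); (R3, Left, S).

(R2, Left, T); (R3, Left, S)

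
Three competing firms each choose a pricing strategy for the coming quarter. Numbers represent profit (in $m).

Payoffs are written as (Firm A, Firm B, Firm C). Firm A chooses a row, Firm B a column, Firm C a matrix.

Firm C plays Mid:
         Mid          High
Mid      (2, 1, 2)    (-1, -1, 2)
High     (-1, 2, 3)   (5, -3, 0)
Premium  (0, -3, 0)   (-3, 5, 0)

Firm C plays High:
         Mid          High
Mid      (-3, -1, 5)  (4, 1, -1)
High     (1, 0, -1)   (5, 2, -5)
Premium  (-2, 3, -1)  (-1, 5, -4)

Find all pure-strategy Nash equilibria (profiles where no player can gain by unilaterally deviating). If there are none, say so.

none

(Mid, Mid, Mid): Firm C can switch to High (2 → 5). Not NE.
(Mid, Mid, High): Firm A can switch to High (-3 → 1). Not NE.
(Mid, High, Mid): Firm A can switch to High (-1 → 5). Not NE.
(Mid, High, High): Firm A can switch to High (4 → 5). Not NE.
(High, Mid, Mid): Firm A can switch to Mid (-1 → 2). Not NE.
(High, Mid, High): Firm B can switch to High (0 → 2). Not NE.
(High, High, Mid): Firm B can switch to Mid (-3 → 2). Not NE.
(High, High, High): Firm C can switch to Mid (-5 → 0). Not NE.
(The remaining 4 profiles each have a profitable deviation by the same check.)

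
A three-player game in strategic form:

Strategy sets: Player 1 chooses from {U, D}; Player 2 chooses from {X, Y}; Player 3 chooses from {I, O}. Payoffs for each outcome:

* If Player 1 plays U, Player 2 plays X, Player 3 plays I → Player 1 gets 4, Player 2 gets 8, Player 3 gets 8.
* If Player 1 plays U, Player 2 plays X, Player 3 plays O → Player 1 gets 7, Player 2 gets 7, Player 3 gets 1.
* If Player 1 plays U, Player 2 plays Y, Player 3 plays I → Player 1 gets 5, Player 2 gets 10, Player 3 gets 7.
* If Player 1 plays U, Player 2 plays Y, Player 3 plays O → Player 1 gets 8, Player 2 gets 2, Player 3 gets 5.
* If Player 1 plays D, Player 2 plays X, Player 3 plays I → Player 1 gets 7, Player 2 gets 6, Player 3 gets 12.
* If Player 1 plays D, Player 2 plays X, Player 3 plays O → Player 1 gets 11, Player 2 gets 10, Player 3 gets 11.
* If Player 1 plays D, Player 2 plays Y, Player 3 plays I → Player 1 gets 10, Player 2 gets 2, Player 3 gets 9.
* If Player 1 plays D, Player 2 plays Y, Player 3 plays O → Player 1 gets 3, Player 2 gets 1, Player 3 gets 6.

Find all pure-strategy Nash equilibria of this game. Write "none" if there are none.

(D, X, I)

Mark each player's best response to every combination of opponents' strategies; a profile where every player is best-responding is a pure Nash equilibrium.
Player 1 against (X, I): payoffs 4, 7 → best response D.
Player 1 against (X, O): payoffs 7, 11 → best response D.
Player 1 against (Y, I): payoffs 5, 10 → best response D.
Player 1 against (Y, O): payoffs 8, 3 → best response U.
Player 2 against (U, I): payoffs 8, 10 → best response Y.
Player 2 against (U, O): payoffs 7, 2 → best response X.
Player 2 against (D, I): payoffs 6, 2 → best response X.
Player 2 against (D, O): payoffs 10, 1 → best response X.
Player 3 against (U, X): payoffs 8, 1 → best response I.
Player 3 against (U, Y): payoffs 7, 5 → best response I.
Player 3 against (D, X): payoffs 12, 11 → best response I.
Player 3 against (D, Y): payoffs 9, 6 → best response I.
Mutual best responses: (D, X, I).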